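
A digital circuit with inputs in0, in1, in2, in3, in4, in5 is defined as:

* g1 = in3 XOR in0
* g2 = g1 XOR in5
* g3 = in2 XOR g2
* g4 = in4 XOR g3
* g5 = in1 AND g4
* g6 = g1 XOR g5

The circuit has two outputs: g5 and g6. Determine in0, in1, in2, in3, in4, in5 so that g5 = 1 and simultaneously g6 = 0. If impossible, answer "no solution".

Check with in0=1, in1=1, in2=1, in3=0, in4=0, in5=1:
g1 = in3 XOR in0 = 0 XOR 1 = 1
g2 = g1 XOR in5 = 1 XOR 1 = 0
g3 = in2 XOR g2 = 1 XOR 0 = 1
g4 = in4 XOR g3 = 0 XOR 1 = 1
g5 = in1 AND g4 = 1 AND 1 = 1
g6 = g1 XOR g5 = 1 XOR 1 = 0
So g5 = 1 and g6 = 0.

in0=1, in1=1, in2=1, in3=0, in4=0, in5=1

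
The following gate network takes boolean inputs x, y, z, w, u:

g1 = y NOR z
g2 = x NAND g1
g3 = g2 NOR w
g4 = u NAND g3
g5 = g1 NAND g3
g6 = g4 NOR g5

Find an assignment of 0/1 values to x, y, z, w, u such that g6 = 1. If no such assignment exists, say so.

x=1, y=0, z=0, w=0, u=1

g6 = g4 NOR g5 must be 1, so both g4 = 0 and g5 = 0.
Check with x=1, y=0, z=0, w=0, u=1:
g1 = y NOR z = 0 NOR 0 = 1
g2 = x NAND g1 = 1 NAND 1 = 0
g3 = g2 NOR w = 0 NOR 0 = 1
g4 = u NAND g3 = 1 NAND 1 = 0
g5 = g1 NAND g3 = 1 NAND 1 = 0
g6 = g4 NOR g5 = 0 NOR 0 = 1
So g6 = 1 as required.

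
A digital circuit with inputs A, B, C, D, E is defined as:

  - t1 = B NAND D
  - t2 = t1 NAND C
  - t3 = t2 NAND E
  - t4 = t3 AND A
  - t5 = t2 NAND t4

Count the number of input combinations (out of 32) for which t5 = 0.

5

t5 = t2 NAND t4 must be 0, so both t2 = 1 and t4 = 1.
t2 = t1 NAND C must be 1, so at least one of t1, C is 0.
t4 = t3 AND A must be 1, so both t3 = 1 and A = 1.
Satisfying assignments:
  A=1, B=0, C=0, D=0, E=0
  A=1, B=0, C=0, D=1, E=0
  A=1, B=1, C=0, D=0, E=0
  A=1, B=1, C=0, D=1, E=0
  A=1, B=1, C=1, D=1, E=0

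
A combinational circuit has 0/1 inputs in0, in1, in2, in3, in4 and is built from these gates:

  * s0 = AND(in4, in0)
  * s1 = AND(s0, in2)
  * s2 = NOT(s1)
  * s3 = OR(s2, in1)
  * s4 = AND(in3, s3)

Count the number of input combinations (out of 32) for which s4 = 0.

17

s4 = AND(in3, s3) must be 0, so at least one of in3, s3 is 0.
Enumerating the 32 input combinations, 17 give s4 = 0 and 15 give s4 = 1.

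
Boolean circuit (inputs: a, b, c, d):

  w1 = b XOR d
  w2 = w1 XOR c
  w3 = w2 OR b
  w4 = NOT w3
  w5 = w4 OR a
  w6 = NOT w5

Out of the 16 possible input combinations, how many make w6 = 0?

w6 = NOT w5 must be 0, so w5 = 1.
Enumerating the 16 input combinations, 10 give w6 = 0 and 6 give w6 = 1.

10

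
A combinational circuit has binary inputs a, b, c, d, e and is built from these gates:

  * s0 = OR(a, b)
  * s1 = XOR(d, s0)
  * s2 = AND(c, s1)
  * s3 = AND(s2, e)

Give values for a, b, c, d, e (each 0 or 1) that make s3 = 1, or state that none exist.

s3 = AND(s2, e) must be 1, so both s2 = 1 and e = 1.
s2 = AND(c, s1) must be 1, so both c = 1 and s1 = 1.
Check with a=0 b=1 c=1 d=0 e=1:
s0 = OR(a, b) = OR(0, 1) = 1
s1 = XOR(d, s0) = XOR(0, 1) = 1
s2 = AND(c, s1) = AND(1, 1) = 1
s3 = AND(s2, e) = AND(1, 1) = 1
So s3 = 1 as required.

a=0 b=1 c=1 d=0 e=1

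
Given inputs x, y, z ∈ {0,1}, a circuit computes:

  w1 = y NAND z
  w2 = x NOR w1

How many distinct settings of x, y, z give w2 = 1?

w2 = x NOR w1 must be 1, so both x = 0 and w1 = 0.
w1 = y NAND z must be 0, so both y = 1 and z = 1.
Enumerating the 8 input combinations, 1 give w2 = 1 and 7 give w2 = 0.

1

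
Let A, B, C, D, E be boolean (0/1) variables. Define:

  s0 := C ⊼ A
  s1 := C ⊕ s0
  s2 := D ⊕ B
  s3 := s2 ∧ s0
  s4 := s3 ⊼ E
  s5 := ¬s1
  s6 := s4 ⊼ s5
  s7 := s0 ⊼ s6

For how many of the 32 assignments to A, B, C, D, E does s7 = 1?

s7 = s0 ⊼ s6 must be 1, so at least one of s0, s6 is 0.
Enumerating the 32 input combinations, 14 give s7 = 1 and 18 give s7 = 0.

14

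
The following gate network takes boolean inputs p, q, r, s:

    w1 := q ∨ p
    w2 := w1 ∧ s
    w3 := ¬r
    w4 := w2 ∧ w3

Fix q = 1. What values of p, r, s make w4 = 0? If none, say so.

Check with q = 1 and p=0, r=1, s=0:
w1 = q ∨ p = 1 ∨ 0 = 1
w2 = w1 ∧ s = 1 ∧ 0 = 0
w3 = ¬r = ¬1 = 0
w4 = w2 ∧ w3 = 0 ∧ 0 = 0
So w4 = 0.

p=0 r=1 s=0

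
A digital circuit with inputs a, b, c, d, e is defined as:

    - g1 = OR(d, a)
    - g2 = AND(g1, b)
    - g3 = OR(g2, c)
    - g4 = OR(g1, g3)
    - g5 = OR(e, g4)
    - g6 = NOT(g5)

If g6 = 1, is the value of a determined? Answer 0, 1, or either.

0

g6 = NOT(g5) must be 1, so g5 = 0.
g5 = OR(e, g4) must be 0, so both e = 0 and g4 = 0.
g4 = OR(g1, g3) must be 0, so both g1 = 0 and g3 = 0.
Every assignment with g6 = 1 has a = 0; there are 2 such assignment(s).
  a=0, b=0, c=0, d=0, e=0
  a=0, b=1, c=0, d=0, e=0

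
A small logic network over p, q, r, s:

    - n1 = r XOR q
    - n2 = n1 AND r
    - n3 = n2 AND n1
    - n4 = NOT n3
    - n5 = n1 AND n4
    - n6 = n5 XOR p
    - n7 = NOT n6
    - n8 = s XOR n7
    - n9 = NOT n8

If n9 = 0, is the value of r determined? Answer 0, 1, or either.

Both values of r occur among assignments with n9 = 0:
  r=0: p=0, q=0, r=0, s=0
  r=1: p=0, q=0, r=1, s=0

either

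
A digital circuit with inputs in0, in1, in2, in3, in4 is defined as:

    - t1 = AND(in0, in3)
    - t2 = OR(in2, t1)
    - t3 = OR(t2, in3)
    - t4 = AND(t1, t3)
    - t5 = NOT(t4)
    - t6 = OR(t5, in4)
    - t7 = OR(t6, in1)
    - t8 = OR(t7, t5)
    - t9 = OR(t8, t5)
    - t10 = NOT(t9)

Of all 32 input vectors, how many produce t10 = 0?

30

t10 = NOT(t9) must be 0, so t9 = 1.
t9 = OR(t8, t5) must be 1, so at least one of t8, t5 is 1.
Enumerating the 32 input combinations, 30 give t10 = 0 and 2 give t10 = 1.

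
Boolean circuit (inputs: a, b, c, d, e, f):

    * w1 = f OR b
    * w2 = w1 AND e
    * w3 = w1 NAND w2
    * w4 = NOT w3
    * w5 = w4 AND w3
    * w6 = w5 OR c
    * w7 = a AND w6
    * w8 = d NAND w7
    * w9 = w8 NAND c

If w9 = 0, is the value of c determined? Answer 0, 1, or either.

1

w9 = w8 NAND c must be 0, so both w8 = 1 and c = 1.
Every assignment with w9 = 0 has c = 1; there are 24 such assignment(s).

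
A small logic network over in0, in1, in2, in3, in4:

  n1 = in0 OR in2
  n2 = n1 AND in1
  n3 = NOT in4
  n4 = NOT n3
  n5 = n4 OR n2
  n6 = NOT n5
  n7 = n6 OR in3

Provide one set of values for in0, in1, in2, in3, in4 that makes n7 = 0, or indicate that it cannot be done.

n7 = n6 OR in3 must be 0, so both n6 = 0 and in3 = 0.
n6 = NOT n5 must be 0, so n5 = 1.
Check with in0=1, in1=0, in2=1, in3=0, in4=1:
n1 = in0 OR in2 = 1 OR 1 = 1
n2 = n1 AND in1 = 1 AND 0 = 0
n3 = NOT in4 = NOT 1 = 0
n4 = NOT n3 = NOT 0 = 1
n5 = n4 OR n2 = 1 OR 0 = 1
n6 = NOT n5 = NOT 1 = 0
n7 = n6 OR in3 = 0 OR 0 = 0
So n7 = 0 as required.

in0=1, in1=0, in2=1, in3=0, in4=1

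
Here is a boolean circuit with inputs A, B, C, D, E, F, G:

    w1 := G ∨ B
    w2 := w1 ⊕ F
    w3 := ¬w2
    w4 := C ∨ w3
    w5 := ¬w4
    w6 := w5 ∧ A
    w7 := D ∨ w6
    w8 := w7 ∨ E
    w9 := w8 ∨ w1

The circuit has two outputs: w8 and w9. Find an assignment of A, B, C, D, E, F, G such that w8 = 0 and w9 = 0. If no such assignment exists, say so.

Check with A=0 B=0 C=1 D=0 E=0 F=0 G=0:
w1 = G ∨ B = 0 ∨ 0 = 0
w2 = w1 ⊕ F = 0 ⊕ 0 = 0
w3 = ¬w2 = ¬0 = 1
w4 = C ∨ w3 = 1 ∨ 1 = 1
w5 = ¬w4 = ¬1 = 0
w6 = w5 ∧ A = 0 ∧ 0 = 0
w7 = D ∨ w6 = 0 ∨ 0 = 0
w8 = w7 ∨ E = 0 ∨ 0 = 0
w9 = w8 ∨ w1 = 0 ∨ 0 = 0
So w8 = 0 and w9 = 0.

A=0 B=0 C=1 D=0 E=0 F=0 G=0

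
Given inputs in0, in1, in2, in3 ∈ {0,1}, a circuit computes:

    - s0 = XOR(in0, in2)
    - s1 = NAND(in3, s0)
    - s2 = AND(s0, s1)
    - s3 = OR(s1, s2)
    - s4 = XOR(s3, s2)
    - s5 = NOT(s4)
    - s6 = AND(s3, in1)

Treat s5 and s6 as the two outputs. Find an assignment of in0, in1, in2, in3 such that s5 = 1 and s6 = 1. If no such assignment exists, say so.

Check with in0=0, in1=1, in2=1, in3=0:
s0 = XOR(in0, in2) = XOR(0, 1) = 1
s1 = NAND(in3, s0) = NAND(0, 1) = 1
s2 = AND(s0, s1) = AND(1, 1) = 1
s3 = OR(s1, s2) = OR(1, 1) = 1
s4 = XOR(s3, s2) = XOR(1, 1) = 0
s5 = NOT(s4) = NOT 0 = 1
s6 = AND(s3, in1) = AND(1, 1) = 1
So s5 = 1 and s6 = 1.

in0=0, in1=1, in2=1, in3=0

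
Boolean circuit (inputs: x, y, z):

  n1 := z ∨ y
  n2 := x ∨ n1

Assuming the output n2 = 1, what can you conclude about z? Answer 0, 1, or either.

either

Both values of z occur among assignments with n2 = 1:
  z=0: x=0, y=1, z=0
  z=1: x=0, y=0, z=1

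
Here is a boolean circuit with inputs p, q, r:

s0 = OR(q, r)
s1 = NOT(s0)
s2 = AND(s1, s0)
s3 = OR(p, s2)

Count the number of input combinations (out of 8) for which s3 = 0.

4

s3 = OR(p, s2) must be 0, so both p = 0 and s2 = 0.
Satisfying assignments:
  p=0, q=0, r=0
  p=0, q=0, r=1
  p=0, q=1, r=0
  p=0, q=1, r=1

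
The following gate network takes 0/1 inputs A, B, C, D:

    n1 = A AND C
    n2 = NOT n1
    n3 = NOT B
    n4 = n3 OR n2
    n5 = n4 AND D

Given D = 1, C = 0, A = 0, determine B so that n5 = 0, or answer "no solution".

With D = 1, C = 0, A = 0 fixed, none of the 2 settings of B give n5 = 0.
For example, with B=0:
n1 = A AND C = 0 AND 0 = 0
n2 = NOT n1 = NOT 0 = 1
n3 = NOT B = NOT 0 = 1
n4 = n3 OR n2 = 1 OR 1 = 1
n5 = n4 AND D = 1 AND 1 = 1
giving n5 = 1 ≠ 0.

no solution exists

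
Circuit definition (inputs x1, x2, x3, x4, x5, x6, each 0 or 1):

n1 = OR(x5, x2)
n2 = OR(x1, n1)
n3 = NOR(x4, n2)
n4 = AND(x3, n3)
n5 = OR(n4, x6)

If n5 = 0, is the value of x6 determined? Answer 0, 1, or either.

n5 = OR(n4, x6) must be 0, so both n4 = 0 and x6 = 0.
Every assignment with n5 = 0 has x6 = 0; there are 31 such assignment(s).

0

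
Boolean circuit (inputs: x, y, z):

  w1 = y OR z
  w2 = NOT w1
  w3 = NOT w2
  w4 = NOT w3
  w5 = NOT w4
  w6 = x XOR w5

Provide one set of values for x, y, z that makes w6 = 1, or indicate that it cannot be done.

w6 = x XOR w5 must be 1, so x and w5 differ.
Check with x=0, y=1, z=1:
w1 = y OR z = 1 OR 1 = 1
w2 = NOT w1 = NOT 1 = 0
w3 = NOT w2 = NOT 0 = 1
w4 = NOT w3 = NOT 1 = 0
w5 = NOT w4 = NOT 0 = 1
w6 = x XOR w5 = 0 XOR 1 = 1
So w6 = 1 as required.

x=0, y=1, z=1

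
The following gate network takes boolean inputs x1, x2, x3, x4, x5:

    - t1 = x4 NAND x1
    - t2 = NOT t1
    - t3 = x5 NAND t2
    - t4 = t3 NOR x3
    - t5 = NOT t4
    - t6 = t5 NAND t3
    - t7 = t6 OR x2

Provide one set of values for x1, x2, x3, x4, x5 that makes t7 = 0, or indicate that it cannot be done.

x1=1, x2=0, x3=0, x4=1, x5=0

t7 = t6 OR x2 must be 0, so both t6 = 0 and x2 = 0.
t6 = t5 NAND t3 must be 0, so both t5 = 1 and t3 = 1.
t5 = NOT t4 must be 1, so t4 = 0.
Check with x1=1, x2=0, x3=0, x4=1, x5=0:
t1 = x4 NAND x1 = 1 NAND 1 = 0
t2 = NOT t1 = NOT 0 = 1
t3 = x5 NAND t2 = 0 NAND 1 = 1
t4 = t3 NOR x3 = 1 NOR 0 = 0
t5 = NOT t4 = NOT 0 = 1
t6 = t5 NAND t3 = 1 NAND 1 = 0
t7 = t6 OR x2 = 0 OR 0 = 0
So t7 = 0 as required.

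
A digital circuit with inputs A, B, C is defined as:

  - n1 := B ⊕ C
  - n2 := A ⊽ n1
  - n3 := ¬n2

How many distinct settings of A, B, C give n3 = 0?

2

n3 = ¬n2 must be 0, so n2 = 1.
n2 = A ⊽ n1 must be 1, so both A = 0 and n1 = 0.
Satisfying assignments:
  A=0, B=0, C=0
  A=0, B=1, C=1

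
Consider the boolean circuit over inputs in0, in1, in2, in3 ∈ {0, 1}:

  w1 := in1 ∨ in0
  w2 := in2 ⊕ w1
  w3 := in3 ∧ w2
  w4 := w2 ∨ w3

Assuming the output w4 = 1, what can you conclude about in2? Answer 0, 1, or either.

Both values of in2 occur among assignments with w4 = 1:
  in2=0: in0=0, in1=1, in2=0, in3=0
  in2=1: in0=0, in1=0, in2=1, in3=0

either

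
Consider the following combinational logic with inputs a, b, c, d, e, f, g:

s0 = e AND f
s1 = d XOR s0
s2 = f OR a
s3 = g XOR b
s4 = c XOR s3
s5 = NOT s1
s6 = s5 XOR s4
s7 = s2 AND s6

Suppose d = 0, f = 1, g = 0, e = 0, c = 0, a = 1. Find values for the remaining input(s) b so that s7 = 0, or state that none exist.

b=1

Check with d = 0, f = 1, g = 0, e = 0, c = 0, a = 1 and b=1:
s0 = e AND f = 0 AND 1 = 0
s1 = d XOR s0 = 0 XOR 0 = 0
s2 = f OR a = 1 OR 1 = 1
s3 = g XOR b = 0 XOR 1 = 1
s4 = c XOR s3 = 0 XOR 1 = 1
s5 = NOT s1 = NOT 0 = 1
s6 = s5 XOR s4 = 1 XOR 1 = 0
s7 = s2 AND s6 = 1 AND 0 = 0
So s7 = 0.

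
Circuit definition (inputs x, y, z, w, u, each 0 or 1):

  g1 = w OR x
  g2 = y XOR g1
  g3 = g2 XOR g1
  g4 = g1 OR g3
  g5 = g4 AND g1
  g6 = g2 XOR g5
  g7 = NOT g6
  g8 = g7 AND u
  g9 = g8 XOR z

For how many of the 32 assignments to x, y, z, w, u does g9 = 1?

16

g9 = g8 XOR z must be 1, so g8 and z differ.
Enumerating the 32 input combinations, 16 give g9 = 1 and 16 give g9 = 0.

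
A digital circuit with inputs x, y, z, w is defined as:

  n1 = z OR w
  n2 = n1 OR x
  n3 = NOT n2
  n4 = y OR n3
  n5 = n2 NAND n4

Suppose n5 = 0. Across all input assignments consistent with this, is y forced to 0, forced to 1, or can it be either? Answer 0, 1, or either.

1

n5 = n2 NAND n4 must be 0, so both n2 = 1 and n4 = 1.
n2 = n1 OR x must be 1, so at least one of n1, x is 1.
Every assignment with n5 = 0 has y = 1; there are 7 such assignment(s).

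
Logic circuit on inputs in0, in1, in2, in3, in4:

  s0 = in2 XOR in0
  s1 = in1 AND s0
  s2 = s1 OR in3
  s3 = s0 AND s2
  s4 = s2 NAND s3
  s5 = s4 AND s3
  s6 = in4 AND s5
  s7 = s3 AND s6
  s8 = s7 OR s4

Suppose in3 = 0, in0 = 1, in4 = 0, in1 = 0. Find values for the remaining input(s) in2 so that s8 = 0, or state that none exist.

With in3 = 0, in0 = 1, in4 = 0, in1 = 0 fixed, none of the 2 settings of in2 give s8 = 0.
For example, with in2=0:
s0 = in2 XOR in0 = 0 XOR 1 = 1
s1 = in1 AND s0 = 0 AND 1 = 0
s2 = s1 OR in3 = 0 OR 0 = 0
s3 = s0 AND s2 = 1 AND 0 = 0
s4 = s2 NAND s3 = 0 NAND 0 = 1
s5 = s4 AND s3 = 1 AND 0 = 0
s6 = in4 AND s5 = 0 AND 0 = 0
s7 = s3 AND s6 = 0 AND 0 = 0
s8 = s7 OR s4 = 0 OR 1 = 1
giving s8 = 1 ≠ 0.

no solution exists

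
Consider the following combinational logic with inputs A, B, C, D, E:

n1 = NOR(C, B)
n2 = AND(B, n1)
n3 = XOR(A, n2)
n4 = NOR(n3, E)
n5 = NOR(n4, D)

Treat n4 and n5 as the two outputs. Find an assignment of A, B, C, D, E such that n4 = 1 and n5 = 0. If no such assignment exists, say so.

Check with A=0, B=0, C=0, D=0, E=0:
n1 = NOR(C, B) = NOR(0, 0) = 1
n2 = AND(B, n1) = AND(0, 1) = 0
n3 = XOR(A, n2) = XOR(0, 0) = 0
n4 = NOR(n3, E) = NOR(0, 0) = 1
n5 = NOR(n4, D) = NOR(1, 0) = 0
So n4 = 1 and n5 = 0.

A=0, B=0, C=0, D=0, E=0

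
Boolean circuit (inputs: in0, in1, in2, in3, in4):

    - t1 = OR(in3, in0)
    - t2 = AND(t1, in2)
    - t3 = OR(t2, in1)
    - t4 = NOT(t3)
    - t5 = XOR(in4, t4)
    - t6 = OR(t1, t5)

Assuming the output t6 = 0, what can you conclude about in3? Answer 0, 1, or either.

0

t6 = OR(t1, t5) must be 0, so both t1 = 0 and t5 = 0.
Every assignment with t6 = 0 has in3 = 0; there are 4 such assignment(s).
  in0=0, in1=0, in2=0, in3=0, in4=1
  in0=0, in1=0, in2=1, in3=0, in4=1
  in0=0, in1=1, in2=0, in3=0, in4=0
  in0=0, in1=1, in2=1, in3=0, in4=0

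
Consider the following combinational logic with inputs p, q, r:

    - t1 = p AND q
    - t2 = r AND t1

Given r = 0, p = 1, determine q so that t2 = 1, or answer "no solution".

With r = 0, p = 1 fixed, none of the 2 settings of q give t2 = 1.
For example, with q=1:
t1 = p AND q = 1 AND 1 = 1
t2 = r AND t1 = 0 AND 1 = 0
giving t2 = 0 ≠ 1.

no solution exists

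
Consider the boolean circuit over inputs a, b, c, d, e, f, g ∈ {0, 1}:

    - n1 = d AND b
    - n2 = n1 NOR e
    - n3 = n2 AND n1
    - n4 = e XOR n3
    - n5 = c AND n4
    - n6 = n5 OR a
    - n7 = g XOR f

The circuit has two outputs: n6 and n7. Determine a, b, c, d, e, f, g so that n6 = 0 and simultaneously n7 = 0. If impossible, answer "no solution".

Check with a=0, b=1, c=0, d=1, e=0, f=0, g=0:
n1 = d AND b = 1 AND 1 = 1
n2 = n1 NOR e = 1 NOR 0 = 0
n3 = n2 AND n1 = 0 AND 1 = 0
n4 = e XOR n3 = 0 XOR 0 = 0
n5 = c AND n4 = 0 AND 0 = 0
n6 = n5 OR a = 0 OR 0 = 0
n7 = g XOR f = 0 XOR 0 = 0
So n6 = 0 and n7 = 0.

a=0, b=1, c=0, d=1, e=0, f=0, g=0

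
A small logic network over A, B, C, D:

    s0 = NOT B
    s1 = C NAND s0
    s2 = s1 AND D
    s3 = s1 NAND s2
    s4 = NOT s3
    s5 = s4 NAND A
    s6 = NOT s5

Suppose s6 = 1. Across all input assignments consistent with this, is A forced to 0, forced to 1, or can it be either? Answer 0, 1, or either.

s6 = NOT s5 must be 1, so s5 = 0.
s5 = s4 NAND A must be 0, so both s4 = 1 and A = 1.
Every assignment with s6 = 1 has A = 1; there are 3 such assignment(s).
  A=1, B=0, C=0, D=1
  A=1, B=1, C=0, D=1
  A=1, B=1, C=1, D=1

1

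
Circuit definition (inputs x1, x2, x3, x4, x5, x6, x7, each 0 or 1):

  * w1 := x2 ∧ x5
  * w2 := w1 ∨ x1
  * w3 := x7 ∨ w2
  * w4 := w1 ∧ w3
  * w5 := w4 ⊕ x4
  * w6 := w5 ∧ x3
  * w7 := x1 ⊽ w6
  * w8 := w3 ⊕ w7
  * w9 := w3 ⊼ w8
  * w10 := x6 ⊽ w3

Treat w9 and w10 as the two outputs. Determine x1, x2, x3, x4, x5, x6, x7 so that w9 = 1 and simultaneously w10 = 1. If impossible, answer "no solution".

Check with x1=0 x2=0 x3=0 x4=0 x5=0 x6=0 x7=0:
w1 = x2 ∧ x5 = 0 ∧ 0 = 0
w2 = w1 ∨ x1 = 0 ∨ 0 = 0
w3 = x7 ∨ w2 = 0 ∨ 0 = 0
w4 = w1 ∧ w3 = 0 ∧ 0 = 0
w5 = w4 ⊕ x4 = 0 ⊕ 0 = 0
w6 = w5 ∧ x3 = 0 ∧ 0 = 0
w7 = x1 ⊽ w6 = 0 ⊽ 0 = 1
w8 = w3 ⊕ w7 = 0 ⊕ 1 = 1
w9 = w3 ⊼ w8 = 0 ⊼ 1 = 1
w10 = x6 ⊽ w3 = 0 ⊽ 0 = 1
So w9 = 1 and w10 = 1.

x1=0 x2=0 x3=0 x4=0 x5=0 x6=0 x7=0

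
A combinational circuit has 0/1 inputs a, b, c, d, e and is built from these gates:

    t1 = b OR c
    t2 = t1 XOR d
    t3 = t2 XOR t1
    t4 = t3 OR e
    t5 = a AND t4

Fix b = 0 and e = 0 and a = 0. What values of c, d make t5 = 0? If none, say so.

Check with b = 0 and e = 0 and a = 0 and c=0, d=1:
t1 = b OR c = 0 OR 0 = 0
t2 = t1 XOR d = 0 XOR 1 = 1
t3 = t2 XOR t1 = 1 XOR 0 = 1
t4 = t3 OR e = 1 OR 0 = 1
t5 = a AND t4 = 0 AND 1 = 0
So t5 = 0.

c=0, d=1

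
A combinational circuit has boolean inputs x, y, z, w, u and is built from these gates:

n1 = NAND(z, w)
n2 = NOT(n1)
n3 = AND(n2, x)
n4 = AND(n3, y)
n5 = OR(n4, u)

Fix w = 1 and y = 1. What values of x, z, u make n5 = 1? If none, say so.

Check with w = 1 and y = 1 and x=0, z=1, u=1:
n1 = NAND(z, w) = NAND(1, 1) = 0
n2 = NOT(n1) = NOT 0 = 1
n3 = AND(n2, x) = AND(1, 0) = 0
n4 = AND(n3, y) = AND(0, 1) = 0
n5 = OR(n4, u) = OR(0, 1) = 1
So n5 = 1.

x=0, z=1, u=1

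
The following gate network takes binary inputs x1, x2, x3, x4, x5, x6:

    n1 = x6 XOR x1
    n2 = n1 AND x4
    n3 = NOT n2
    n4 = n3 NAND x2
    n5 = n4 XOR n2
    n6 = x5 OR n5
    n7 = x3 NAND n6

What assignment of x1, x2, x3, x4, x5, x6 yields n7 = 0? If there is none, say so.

x1=1 x2=1 x3=1 x4=0 x5=1 x6=0

Check with x1=1 x2=1 x3=1 x4=0 x5=1 x6=0:
n1 = x6 XOR x1 = 0 XOR 1 = 1
n2 = n1 AND x4 = 1 AND 0 = 0
n3 = NOT n2 = NOT 0 = 1
n4 = n3 NAND x2 = 1 NAND 1 = 0
n5 = n4 XOR n2 = 0 XOR 0 = 0
n6 = x5 OR n5 = 1 OR 0 = 1
n7 = x3 NAND n6 = 1 NAND 1 = 0
So n7 = 0 as required.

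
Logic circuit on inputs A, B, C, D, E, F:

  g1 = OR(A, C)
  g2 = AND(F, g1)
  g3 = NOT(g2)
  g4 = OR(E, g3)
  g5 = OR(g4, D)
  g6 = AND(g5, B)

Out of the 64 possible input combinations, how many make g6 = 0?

35

g6 = AND(g5, B) must be 0, so at least one of g5, B is 0.
Enumerating the 64 input combinations, 35 give g6 = 0 and 29 give g6 = 1.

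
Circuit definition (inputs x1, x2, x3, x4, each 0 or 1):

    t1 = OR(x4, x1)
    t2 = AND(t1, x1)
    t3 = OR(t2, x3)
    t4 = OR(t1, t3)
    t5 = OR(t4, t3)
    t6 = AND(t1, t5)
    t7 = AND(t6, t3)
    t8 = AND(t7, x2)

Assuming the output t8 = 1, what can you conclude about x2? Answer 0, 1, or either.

t8 = AND(t7, x2) must be 1, so both t7 = 1 and x2 = 1.
t7 = AND(t6, t3) must be 1, so both t6 = 1 and t3 = 1.
Every assignment with t8 = 1 has x2 = 1; there are 5 such assignment(s).

1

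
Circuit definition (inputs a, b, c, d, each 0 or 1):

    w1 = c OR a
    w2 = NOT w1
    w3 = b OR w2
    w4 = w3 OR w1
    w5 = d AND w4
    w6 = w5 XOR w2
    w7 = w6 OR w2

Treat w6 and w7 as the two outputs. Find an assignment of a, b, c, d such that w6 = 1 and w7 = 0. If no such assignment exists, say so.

Across all 16 input combinations, none give both w6 = 1 and w7 = 0.

no solution exists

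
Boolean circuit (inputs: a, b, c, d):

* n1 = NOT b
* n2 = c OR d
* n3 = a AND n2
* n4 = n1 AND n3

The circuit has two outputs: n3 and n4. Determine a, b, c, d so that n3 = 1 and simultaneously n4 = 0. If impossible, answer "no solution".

Check with a=1 b=1 c=0 d=1:
n1 = NOT b = NOT 1 = 0
n2 = c OR d = 0 OR 1 = 1
n3 = a AND n2 = 1 AND 1 = 1
n4 = n1 AND n3 = 0 AND 1 = 0
So n3 = 1 and n4 = 0.

a=1 b=1 c=0 d=1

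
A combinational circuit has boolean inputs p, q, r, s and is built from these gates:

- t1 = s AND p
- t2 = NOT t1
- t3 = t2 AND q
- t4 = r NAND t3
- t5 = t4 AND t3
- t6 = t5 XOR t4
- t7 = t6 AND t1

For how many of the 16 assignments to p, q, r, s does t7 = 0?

t7 = t6 AND t1 must be 0, so at least one of t6, t1 is 0.
Enumerating the 16 input combinations, 12 give t7 = 0 and 4 give t7 = 1.

12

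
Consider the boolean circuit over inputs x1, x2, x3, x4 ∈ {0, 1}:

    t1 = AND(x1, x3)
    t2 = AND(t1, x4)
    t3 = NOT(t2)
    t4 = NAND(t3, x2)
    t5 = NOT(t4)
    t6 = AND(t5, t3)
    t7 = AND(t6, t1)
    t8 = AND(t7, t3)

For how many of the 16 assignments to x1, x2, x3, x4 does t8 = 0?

t8 = AND(t7, t3) must be 0, so at least one of t7, t3 is 0.
Enumerating the 16 input combinations, 15 give t8 = 0 and 1 give t8 = 1.

15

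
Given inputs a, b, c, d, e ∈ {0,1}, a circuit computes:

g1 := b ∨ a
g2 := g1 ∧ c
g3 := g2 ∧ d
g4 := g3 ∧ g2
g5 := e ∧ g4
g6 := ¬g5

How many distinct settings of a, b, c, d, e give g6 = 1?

29

g6 = ¬g5 must be 1, so g5 = 0.
g5 = e ∧ g4 must be 0, so at least one of e, g4 is 0.
Enumerating the 32 input combinations, 29 give g6 = 1 and 3 give g6 = 0.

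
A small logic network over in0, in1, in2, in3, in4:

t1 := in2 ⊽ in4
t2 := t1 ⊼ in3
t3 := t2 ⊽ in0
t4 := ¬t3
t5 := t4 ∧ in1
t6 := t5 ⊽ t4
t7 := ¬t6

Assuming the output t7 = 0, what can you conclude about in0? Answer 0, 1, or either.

t7 = ¬t6 must be 0, so t6 = 1.
t6 = t5 ⊽ t4 must be 1, so both t5 = 0 and t4 = 0.
t5 = t4 ∧ in1 must be 0, so at least one of t4, in1 is 0.
Every assignment with t7 = 0 has in0 = 0; there are 2 such assignment(s).
  in0=0, in1=0, in2=0, in3=1, in4=0
  in0=0, in1=1, in2=0, in3=1, in4=0

0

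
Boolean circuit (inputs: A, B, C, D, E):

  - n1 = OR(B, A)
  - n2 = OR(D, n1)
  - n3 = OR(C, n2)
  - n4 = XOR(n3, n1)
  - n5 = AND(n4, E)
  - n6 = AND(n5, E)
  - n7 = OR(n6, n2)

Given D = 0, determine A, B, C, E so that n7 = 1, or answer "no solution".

A=1, B=0, C=1, E=0

Check with D = 0 and A=1, B=0, C=1, E=0:
n1 = OR(B, A) = OR(0, 1) = 1
n2 = OR(D, n1) = OR(0, 1) = 1
n3 = OR(C, n2) = OR(1, 1) = 1
n4 = XOR(n3, n1) = XOR(1, 1) = 0
n5 = AND(n4, E) = AND(0, 0) = 0
n6 = AND(n5, E) = AND(0, 0) = 0
n7 = OR(n6, n2) = OR(0, 1) = 1
So n7 = 1.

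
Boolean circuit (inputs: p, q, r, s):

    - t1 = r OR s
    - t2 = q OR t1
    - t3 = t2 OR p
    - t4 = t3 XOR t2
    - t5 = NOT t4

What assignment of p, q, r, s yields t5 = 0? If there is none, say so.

t5 = NOT t4 must be 0, so t4 = 1.
Check with p=1, q=0, r=0, s=0:
t1 = r OR s = 0 OR 0 = 0
t2 = q OR t1 = 0 OR 0 = 0
t3 = t2 OR p = 0 OR 1 = 1
t4 = t3 XOR t2 = 1 XOR 0 = 1
t5 = NOT t4 = NOT 1 = 0
So t5 = 0 as required.

p=1, q=0, r=0, s=0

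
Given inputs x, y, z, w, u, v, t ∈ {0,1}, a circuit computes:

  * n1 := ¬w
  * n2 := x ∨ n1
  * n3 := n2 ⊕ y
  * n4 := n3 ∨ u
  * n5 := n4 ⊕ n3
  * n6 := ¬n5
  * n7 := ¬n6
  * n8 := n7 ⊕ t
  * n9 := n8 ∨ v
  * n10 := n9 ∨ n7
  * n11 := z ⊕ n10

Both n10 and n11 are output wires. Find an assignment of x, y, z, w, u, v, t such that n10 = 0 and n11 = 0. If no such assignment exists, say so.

x=1, y=0, z=0, w=0, u=0, v=0, t=0

Check with x=1, y=0, z=0, w=0, u=0, v=0, t=0:
n1 = ¬w = ¬0 = 1
n2 = x ∨ n1 = 1 ∨ 1 = 1
n3 = n2 ⊕ y = 1 ⊕ 0 = 1
n4 = n3 ∨ u = 1 ∨ 0 = 1
n5 = n4 ⊕ n3 = 1 ⊕ 1 = 0
n6 = ¬n5 = ¬0 = 1
n7 = ¬n6 = ¬1 = 0
n8 = n7 ⊕ t = 0 ⊕ 0 = 0
n9 = n8 ∨ v = 0 ∨ 0 = 0
n10 = n9 ∨ n7 = 0 ∨ 0 = 0
n11 = z ⊕ n10 = 0 ⊕ 0 = 0
So n10 = 0 and n11 = 0.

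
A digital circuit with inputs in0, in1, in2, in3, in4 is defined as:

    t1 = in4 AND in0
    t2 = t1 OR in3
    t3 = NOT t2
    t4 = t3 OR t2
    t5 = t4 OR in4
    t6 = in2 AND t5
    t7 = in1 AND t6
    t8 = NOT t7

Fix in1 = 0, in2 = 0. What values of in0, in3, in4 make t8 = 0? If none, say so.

no solution exists

With in1 = 0, in2 = 0 fixed, none of the 8 settings of in0, in3, in4 give t8 = 0.
For example, with in0=1, in3=1, in4=1:
t1 = in4 AND in0 = 1 AND 1 = 1
t2 = t1 OR in3 = 1 OR 1 = 1
t3 = NOT t2 = NOT 1 = 0
t4 = t3 OR t2 = 0 OR 1 = 1
t5 = t4 OR in4 = 1 OR 1 = 1
t6 = in2 AND t5 = 0 AND 1 = 0
t7 = in1 AND t6 = 0 AND 0 = 0
t8 = NOT t7 = NOT 0 = 1
giving t8 = 1 ≠ 0.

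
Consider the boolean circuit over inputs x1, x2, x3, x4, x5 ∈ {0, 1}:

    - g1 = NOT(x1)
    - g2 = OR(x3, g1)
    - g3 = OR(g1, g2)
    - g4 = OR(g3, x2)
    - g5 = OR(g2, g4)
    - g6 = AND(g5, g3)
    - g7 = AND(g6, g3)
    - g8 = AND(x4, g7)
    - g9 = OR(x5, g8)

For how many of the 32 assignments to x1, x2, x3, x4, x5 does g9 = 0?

10

g9 = OR(x5, g8) must be 0, so both x5 = 0 and g8 = 0.
g8 = AND(x4, g7) must be 0, so at least one of x4, g7 is 0.
Enumerating the 32 input combinations, 10 give g9 = 0 and 22 give g9 = 1.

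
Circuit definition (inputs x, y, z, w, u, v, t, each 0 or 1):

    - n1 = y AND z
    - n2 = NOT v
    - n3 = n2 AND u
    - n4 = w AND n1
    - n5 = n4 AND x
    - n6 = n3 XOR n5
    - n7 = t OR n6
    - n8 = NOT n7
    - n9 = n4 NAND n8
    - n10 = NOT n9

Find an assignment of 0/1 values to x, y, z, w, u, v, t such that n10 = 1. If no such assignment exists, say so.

n10 = NOT n9 must be 1, so n9 = 0.
n9 = n4 NAND n8 must be 0, so both n4 = 1 and n8 = 1.
n4 = w AND n1 must be 1, so both w = 1 and n1 = 1.
Check with x=0 y=1 z=1 w=1 u=0 v=1 t=0:
n1 = y AND z = 1 AND 1 = 1
n2 = NOT v = NOT 1 = 0
n3 = n2 AND u = 0 AND 0 = 0
n4 = w AND n1 = 1 AND 1 = 1
n5 = n4 AND x = 1 AND 0 = 0
n6 = n3 XOR n5 = 0 XOR 0 = 0
n7 = t OR n6 = 0 OR 0 = 0
n8 = NOT n7 = NOT 0 = 1
n9 = n4 NAND n8 = 1 NAND 1 = 0
n10 = NOT n9 = NOT 0 = 1
So n10 = 1 as required.

x=0 y=1 z=1 w=1 u=0 v=1 t=0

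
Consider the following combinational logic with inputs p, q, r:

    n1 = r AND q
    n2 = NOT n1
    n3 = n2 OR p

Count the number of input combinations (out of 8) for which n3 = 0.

1

n3 = n2 OR p must be 0, so both n2 = 0 and p = 0.
n2 = NOT n1 must be 0, so n1 = 1.
Satisfying assignments:
  p=0, q=1, r=1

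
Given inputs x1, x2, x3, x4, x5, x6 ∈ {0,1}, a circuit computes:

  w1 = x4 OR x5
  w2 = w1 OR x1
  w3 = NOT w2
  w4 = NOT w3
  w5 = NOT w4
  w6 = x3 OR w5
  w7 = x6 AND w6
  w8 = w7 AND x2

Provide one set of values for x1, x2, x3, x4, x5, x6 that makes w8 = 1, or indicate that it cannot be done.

w8 = w7 AND x2 must be 1, so both w7 = 1 and x2 = 1.
Check with x1=1, x2=1, x3=1, x4=1, x5=0, x6=1:
w1 = x4 OR x5 = 1 OR 0 = 1
w2 = w1 OR x1 = 1 OR 1 = 1
w3 = NOT w2 = NOT 1 = 0
w4 = NOT w3 = NOT 0 = 1
w5 = NOT w4 = NOT 1 = 0
w6 = x3 OR w5 = 1 OR 0 = 1
w7 = x6 AND w6 = 1 AND 1 = 1
w8 = w7 AND x2 = 1 AND 1 = 1
So w8 = 1 as required.

x1=1, x2=1, x3=1, x4=1, x5=0, x6=1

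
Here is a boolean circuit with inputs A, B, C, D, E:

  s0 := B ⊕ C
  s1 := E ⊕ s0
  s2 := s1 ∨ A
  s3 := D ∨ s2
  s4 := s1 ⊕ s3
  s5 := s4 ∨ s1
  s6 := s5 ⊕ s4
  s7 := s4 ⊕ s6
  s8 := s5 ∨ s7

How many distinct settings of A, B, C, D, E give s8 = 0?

s8 = s5 ∨ s7 must be 0, so both s5 = 0 and s7 = 0.
s5 = s4 ∨ s1 must be 0, so both s4 = 0 and s1 = 0.
s7 = s4 ⊕ s6 must be 0, so s4 and s6 are equal.
Enumerating the 32 input combinations, 4 give s8 = 0 and 28 give s8 = 1.

4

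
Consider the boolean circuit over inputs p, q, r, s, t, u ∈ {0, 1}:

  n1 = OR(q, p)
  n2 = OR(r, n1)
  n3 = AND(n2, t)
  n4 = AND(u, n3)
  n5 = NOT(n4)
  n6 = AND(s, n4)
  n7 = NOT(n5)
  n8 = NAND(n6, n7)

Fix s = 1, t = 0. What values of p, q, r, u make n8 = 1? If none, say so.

n8 = NAND(n6, n7) must be 1, so at least one of n6, n7 is 0.
Check with s = 1, t = 0 and p=1, q=1, r=1, u=0:
n1 = OR(q, p) = OR(1, 1) = 1
n2 = OR(r, n1) = OR(1, 1) = 1
n3 = AND(n2, t) = AND(1, 0) = 0
n4 = AND(u, n3) = AND(0, 0) = 0
n5 = NOT(n4) = NOT 0 = 1
n6 = AND(s, n4) = AND(1, 0) = 0
n7 = NOT(n5) = NOT 1 = 0
n8 = NAND(n6, n7) = NAND(0, 0) = 1
So n8 = 1.

p=1, q=1, r=1, u=0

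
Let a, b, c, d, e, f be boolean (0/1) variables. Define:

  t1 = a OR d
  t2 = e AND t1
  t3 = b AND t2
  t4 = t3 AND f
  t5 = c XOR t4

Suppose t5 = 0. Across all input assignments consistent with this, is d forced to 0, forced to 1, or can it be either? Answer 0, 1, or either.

either

Both values of d occur among assignments with t5 = 0:
  d=0: a=0, b=0, c=0, d=0, e=0, f=0
  d=1: a=0, b=0, c=0, d=1, e=0, f=0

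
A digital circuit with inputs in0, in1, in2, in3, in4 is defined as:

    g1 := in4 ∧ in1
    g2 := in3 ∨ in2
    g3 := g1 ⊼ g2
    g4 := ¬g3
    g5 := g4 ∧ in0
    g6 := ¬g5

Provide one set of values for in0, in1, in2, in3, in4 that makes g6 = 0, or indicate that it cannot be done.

in0=1, in1=1, in2=0, in3=1, in4=1

g6 = ¬g5 must be 0, so g5 = 1.
g5 = g4 ∧ in0 must be 1, so both g4 = 1 and in0 = 1.
g4 = ¬g3 must be 1, so g3 = 0.
Check with in0=1, in1=1, in2=0, in3=1, in4=1:
g1 = in4 ∧ in1 = 1 ∧ 1 = 1
g2 = in3 ∨ in2 = 1 ∨ 0 = 1
g3 = g1 ⊼ g2 = 1 ⊼ 1 = 0
g4 = ¬g3 = ¬0 = 1
g5 = g4 ∧ in0 = 1 ∧ 1 = 1
g6 = ¬g5 = ¬1 = 0
So g6 = 0 as required.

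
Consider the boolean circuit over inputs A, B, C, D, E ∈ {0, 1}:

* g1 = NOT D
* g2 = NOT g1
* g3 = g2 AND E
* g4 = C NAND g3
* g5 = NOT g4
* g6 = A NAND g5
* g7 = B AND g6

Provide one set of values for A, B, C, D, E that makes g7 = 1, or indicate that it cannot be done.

Check with A=1, B=1, C=1, D=0, E=1:
g1 = NOT D = NOT 0 = 1
g2 = NOT g1 = NOT 1 = 0
g3 = g2 AND E = 0 AND 1 = 0
g4 = C NAND g3 = 1 NAND 0 = 1
g5 = NOT g4 = NOT 1 = 0
g6 = A NAND g5 = 1 NAND 0 = 1
g7 = B AND g6 = 1 AND 1 = 1
So g7 = 1 as required.

A=1, B=1, C=1, D=0, E=1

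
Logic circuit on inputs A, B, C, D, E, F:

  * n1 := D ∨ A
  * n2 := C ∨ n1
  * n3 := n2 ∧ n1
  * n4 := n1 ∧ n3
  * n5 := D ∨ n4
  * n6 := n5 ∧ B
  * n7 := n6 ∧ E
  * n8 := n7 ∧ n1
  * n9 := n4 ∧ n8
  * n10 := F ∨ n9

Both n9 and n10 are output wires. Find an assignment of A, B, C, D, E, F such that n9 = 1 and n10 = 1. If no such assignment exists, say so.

Check with A=0 B=1 C=1 D=1 E=1 F=1:
n1 = D ∨ A = 1 ∨ 0 = 1
n2 = C ∨ n1 = 1 ∨ 1 = 1
n3 = n2 ∧ n1 = 1 ∧ 1 = 1
n4 = n1 ∧ n3 = 1 ∧ 1 = 1
n5 = D ∨ n4 = 1 ∨ 1 = 1
n6 = n5 ∧ B = 1 ∧ 1 = 1
n7 = n6 ∧ E = 1 ∧ 1 = 1
n8 = n7 ∧ n1 = 1 ∧ 1 = 1
n9 = n4 ∧ n8 = 1 ∧ 1 = 1
n10 = F ∨ n9 = 1 ∨ 1 = 1
So n9 = 1 and n10 = 1.

A=0 B=1 C=1 D=1 E=1 F=1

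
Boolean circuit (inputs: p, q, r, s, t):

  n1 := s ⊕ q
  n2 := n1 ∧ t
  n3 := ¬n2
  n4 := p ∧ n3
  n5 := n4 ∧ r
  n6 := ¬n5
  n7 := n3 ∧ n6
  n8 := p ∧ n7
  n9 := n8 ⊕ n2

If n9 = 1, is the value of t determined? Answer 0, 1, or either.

Both values of t occur among assignments with n9 = 1:
  t=0: p=1, q=0, r=0, s=0, t=0
  t=1: p=0, q=0, r=0, s=1, t=1

either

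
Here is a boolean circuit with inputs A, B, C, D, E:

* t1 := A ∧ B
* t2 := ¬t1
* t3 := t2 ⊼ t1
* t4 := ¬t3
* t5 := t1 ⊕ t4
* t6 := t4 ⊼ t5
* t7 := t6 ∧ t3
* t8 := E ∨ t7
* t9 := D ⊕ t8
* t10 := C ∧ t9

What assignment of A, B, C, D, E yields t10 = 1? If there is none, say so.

A=1, B=1, C=1, D=0, E=0

t10 = C ∧ t9 must be 1, so both C = 1 and t9 = 1.
Check with A=1, B=1, C=1, D=0, E=0:
t1 = A ∧ B = 1 ∧ 1 = 1
t2 = ¬t1 = ¬1 = 0
t3 = t2 ⊼ t1 = 0 ⊼ 1 = 1
t4 = ¬t3 = ¬1 = 0
t5 = t1 ⊕ t4 = 1 ⊕ 0 = 1
t6 = t4 ⊼ t5 = 0 ⊼ 1 = 1
t7 = t6 ∧ t3 = 1 ∧ 1 = 1
t8 = E ∨ t7 = 0 ∨ 1 = 1
t9 = D ⊕ t8 = 0 ⊕ 1 = 1
t10 = C ∧ t9 = 1 ∧ 1 = 1
So t10 = 1 as required.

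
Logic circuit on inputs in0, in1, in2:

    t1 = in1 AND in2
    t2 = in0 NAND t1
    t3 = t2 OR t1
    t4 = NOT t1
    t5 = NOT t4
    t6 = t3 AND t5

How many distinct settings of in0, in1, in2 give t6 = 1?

2

t6 = t3 AND t5 must be 1, so both t3 = 1 and t5 = 1.
t3 = t2 OR t1 must be 1, so at least one of t2, t1 is 1.
Satisfying assignments:
  in0=0, in1=1, in2=1
  in0=1, in1=1, in2=1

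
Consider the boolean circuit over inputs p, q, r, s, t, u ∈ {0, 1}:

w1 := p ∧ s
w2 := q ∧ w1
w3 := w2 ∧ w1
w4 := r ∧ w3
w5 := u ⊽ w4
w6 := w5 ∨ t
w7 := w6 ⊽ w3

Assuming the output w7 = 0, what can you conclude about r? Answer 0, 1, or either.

either

Both values of r occur among assignments with w7 = 0:
  r=0: p=0, q=0, r=0, s=0, t=0, u=0
  r=1: p=0, q=0, r=1, s=0, t=0, u=0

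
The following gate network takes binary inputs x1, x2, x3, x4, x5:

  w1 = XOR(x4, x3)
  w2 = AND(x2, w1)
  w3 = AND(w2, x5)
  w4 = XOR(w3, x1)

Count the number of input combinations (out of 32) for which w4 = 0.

16

w4 = XOR(w3, x1) must be 0, so w3 and x1 are equal.
Enumerating the 32 input combinations, 16 give w4 = 0 and 16 give w4 = 1.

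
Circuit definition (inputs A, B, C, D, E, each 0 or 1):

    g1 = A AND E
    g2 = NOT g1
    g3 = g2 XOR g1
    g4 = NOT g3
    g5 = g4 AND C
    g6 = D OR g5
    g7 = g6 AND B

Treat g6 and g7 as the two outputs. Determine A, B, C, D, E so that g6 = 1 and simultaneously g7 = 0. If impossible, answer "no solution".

A=0 B=0 C=0 D=1 E=0

Check with A=0 B=0 C=0 D=1 E=0:
g1 = A AND E = 0 AND 0 = 0
g2 = NOT g1 = NOT 0 = 1
g3 = g2 XOR g1 = 1 XOR 0 = 1
g4 = NOT g3 = NOT 1 = 0
g5 = g4 AND C = 0 AND 0 = 0
g6 = D OR g5 = 1 OR 0 = 1
g7 = g6 AND B = 1 AND 0 = 0
So g6 = 1 and g7 = 0.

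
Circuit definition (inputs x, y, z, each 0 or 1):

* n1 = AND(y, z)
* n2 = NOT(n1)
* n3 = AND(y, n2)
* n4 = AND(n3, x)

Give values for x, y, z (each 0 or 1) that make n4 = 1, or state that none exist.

x=1, y=1, z=0

n4 = AND(n3, x) must be 1, so both n3 = 1 and x = 1.
Check with x=1, y=1, z=0:
n1 = AND(y, z) = AND(1, 0) = 0
n2 = NOT(n1) = NOT 0 = 1
n3 = AND(y, n2) = AND(1, 1) = 1
n4 = AND(n3, x) = AND(1, 1) = 1
So n4 = 1 as required.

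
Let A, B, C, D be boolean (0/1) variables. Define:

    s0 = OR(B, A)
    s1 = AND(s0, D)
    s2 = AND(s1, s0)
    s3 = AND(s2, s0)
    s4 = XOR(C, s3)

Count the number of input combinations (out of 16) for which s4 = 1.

8

s4 = XOR(C, s3) must be 1, so C and s3 differ.
Enumerating the 16 input combinations, 8 give s4 = 1 and 8 give s4 = 0.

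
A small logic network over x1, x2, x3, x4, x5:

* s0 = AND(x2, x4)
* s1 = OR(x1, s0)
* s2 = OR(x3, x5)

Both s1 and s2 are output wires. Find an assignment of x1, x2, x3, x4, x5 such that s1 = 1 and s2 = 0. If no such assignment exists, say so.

x1=1, x2=0, x3=0, x4=1, x5=0

Check with x1=1, x2=0, x3=0, x4=1, x5=0:
s0 = AND(x2, x4) = AND(0, 1) = 0
s1 = OR(x1, s0) = OR(1, 0) = 1
s2 = OR(x3, x5) = OR(0, 0) = 0
So s1 = 1 and s2 = 0.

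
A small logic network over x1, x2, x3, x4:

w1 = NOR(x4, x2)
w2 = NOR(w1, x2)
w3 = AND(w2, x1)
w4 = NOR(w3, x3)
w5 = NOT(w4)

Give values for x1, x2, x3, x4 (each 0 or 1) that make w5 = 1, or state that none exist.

w5 = NOT(w4) must be 1, so w4 = 0.
w4 = NOR(w3, x3) must be 0, so at least one of w3, x3 is 1.
Check with x1=0 x2=0 x3=1 x4=0:
w1 = NOR(x4, x2) = NOR(0, 0) = 1
w2 = NOR(w1, x2) = NOR(1, 0) = 0
w3 = AND(w2, x1) = AND(0, 0) = 0
w4 = NOR(w3, x3) = NOR(0, 1) = 0
w5 = NOT(w4) = NOT 0 = 1
So w5 = 1 as required.

x1=0 x2=0 x3=1 x4=0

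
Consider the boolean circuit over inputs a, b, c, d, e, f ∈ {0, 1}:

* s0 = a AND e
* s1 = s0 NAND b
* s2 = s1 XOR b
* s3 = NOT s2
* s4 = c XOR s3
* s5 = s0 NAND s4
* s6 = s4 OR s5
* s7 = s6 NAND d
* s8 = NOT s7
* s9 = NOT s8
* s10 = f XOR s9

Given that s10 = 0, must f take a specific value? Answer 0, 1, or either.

Both values of f occur among assignments with s10 = 0:
  f=0: a=0, b=0, c=0, d=1, e=0, f=0
  f=1: a=0, b=0, c=0, d=0, e=0, f=1

either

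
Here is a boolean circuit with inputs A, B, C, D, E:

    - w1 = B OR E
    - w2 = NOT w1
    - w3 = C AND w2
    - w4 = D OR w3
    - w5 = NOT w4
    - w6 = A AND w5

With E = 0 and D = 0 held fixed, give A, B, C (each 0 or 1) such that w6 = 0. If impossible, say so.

A=0, B=0, C=0

w6 = A AND w5 must be 0, so at least one of A, w5 is 0.
Check with E = 0 and D = 0 and A=0, B=0, C=0:
w1 = B OR E = 0 OR 0 = 0
w2 = NOT w1 = NOT 0 = 1
w3 = C AND w2 = 0 AND 1 = 0
w4 = D OR w3 = 0 OR 0 = 0
w5 = NOT w4 = NOT 0 = 1
w6 = A AND w5 = 0 AND 1 = 0
So w6 = 0.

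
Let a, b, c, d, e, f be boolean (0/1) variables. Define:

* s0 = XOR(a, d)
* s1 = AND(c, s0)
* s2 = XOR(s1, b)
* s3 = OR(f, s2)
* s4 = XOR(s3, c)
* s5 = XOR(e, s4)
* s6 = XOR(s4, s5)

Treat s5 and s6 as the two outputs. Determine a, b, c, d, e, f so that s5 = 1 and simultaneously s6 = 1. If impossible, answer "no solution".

a=1, b=0, c=1, d=0, e=1, f=1

Check with a=1, b=0, c=1, d=0, e=1, f=1:
s0 = XOR(a, d) = XOR(1, 0) = 1
s1 = AND(c, s0) = AND(1, 1) = 1
s2 = XOR(s1, b) = XOR(1, 0) = 1
s3 = OR(f, s2) = OR(1, 1) = 1
s4 = XOR(s3, c) = XOR(1, 1) = 0
s5 = XOR(e, s4) = XOR(1, 0) = 1
s6 = XOR(s4, s5) = XOR(0, 1) = 1
So s5 = 1 and s6 = 1.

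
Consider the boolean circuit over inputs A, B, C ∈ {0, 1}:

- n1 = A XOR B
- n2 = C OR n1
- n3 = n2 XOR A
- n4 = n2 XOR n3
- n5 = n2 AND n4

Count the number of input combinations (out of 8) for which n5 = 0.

5

n5 = n2 AND n4 must be 0, so at least one of n2, n4 is 0.
Enumerating the 8 input combinations, 5 give n5 = 0 and 3 give n5 = 1.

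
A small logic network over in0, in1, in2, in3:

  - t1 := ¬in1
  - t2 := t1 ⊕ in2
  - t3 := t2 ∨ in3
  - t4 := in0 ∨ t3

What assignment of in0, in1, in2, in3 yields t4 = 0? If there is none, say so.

in0=0 in1=1 in2=0 in3=0

t4 = in0 ∨ t3 must be 0, so both in0 = 0 and t3 = 0.
t3 = t2 ∨ in3 must be 0, so both t2 = 0 and in3 = 0.
t2 = t1 ⊕ in2 must be 0, so t1 and in2 are equal.
Check with in0=0 in1=1 in2=0 in3=0:
t1 = ¬in1 = ¬1 = 0
t2 = t1 ⊕ in2 = 0 ⊕ 0 = 0
t3 = t2 ∨ in3 = 0 ∨ 0 = 0
t4 = in0 ∨ t3 = 0 ∨ 0 = 0
So t4 = 0 as required.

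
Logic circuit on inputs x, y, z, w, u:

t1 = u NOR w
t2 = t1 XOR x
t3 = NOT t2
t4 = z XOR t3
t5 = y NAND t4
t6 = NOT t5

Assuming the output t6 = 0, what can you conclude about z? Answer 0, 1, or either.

Both values of z occur among assignments with t6 = 0:
  z=0: x=0, y=0, z=0, w=0, u=0
  z=1: x=0, y=0, z=1, w=0, u=0

either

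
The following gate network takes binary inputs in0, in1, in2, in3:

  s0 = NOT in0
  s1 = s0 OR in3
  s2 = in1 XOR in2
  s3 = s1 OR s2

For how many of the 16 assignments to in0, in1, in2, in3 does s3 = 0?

2

s3 = s1 OR s2 must be 0, so both s1 = 0 and s2 = 0.
Satisfying assignments:
  in0=1, in1=0, in2=0, in3=0
  in0=1, in1=1, in2=1, in3=0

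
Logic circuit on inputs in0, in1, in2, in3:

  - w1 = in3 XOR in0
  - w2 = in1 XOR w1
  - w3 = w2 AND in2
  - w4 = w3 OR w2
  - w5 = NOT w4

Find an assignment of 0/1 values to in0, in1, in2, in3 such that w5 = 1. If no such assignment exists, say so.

in0=1, in1=1, in2=0, in3=0

w5 = NOT w4 must be 1, so w4 = 0.
Check with in0=1, in1=1, in2=0, in3=0:
w1 = in3 XOR in0 = 0 XOR 1 = 1
w2 = in1 XOR w1 = 1 XOR 1 = 0
w3 = w2 AND in2 = 0 AND 0 = 0
w4 = w3 OR w2 = 0 OR 0 = 0
w5 = NOT w4 = NOT 0 = 1
So w5 = 1 as required.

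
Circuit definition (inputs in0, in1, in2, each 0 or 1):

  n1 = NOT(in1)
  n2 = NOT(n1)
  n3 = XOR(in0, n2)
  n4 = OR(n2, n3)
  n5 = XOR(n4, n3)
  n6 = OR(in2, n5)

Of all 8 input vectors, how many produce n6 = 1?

n6 = OR(in2, n5) must be 1, so at least one of in2, n5 is 1.
Enumerating the 8 input combinations, 5 give n6 = 1 and 3 give n6 = 0.

5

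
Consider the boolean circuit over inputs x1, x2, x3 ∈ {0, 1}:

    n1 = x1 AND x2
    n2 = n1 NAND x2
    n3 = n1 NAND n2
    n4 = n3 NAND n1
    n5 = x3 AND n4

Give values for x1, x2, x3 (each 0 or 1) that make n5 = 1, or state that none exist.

n5 = x3 AND n4 must be 1, so both x3 = 1 and n4 = 1.
n4 = n3 NAND n1 must be 1, so at least one of n3, n1 is 0.
Check with x1=0 x2=0 x3=1:
n1 = x1 AND x2 = 0 AND 0 = 0
n2 = n1 NAND x2 = 0 NAND 0 = 1
n3 = n1 NAND n2 = 0 NAND 1 = 1
n4 = n3 NAND n1 = 1 NAND 0 = 1
n5 = x3 AND n4 = 1 AND 1 = 1
So n5 = 1 as required.

x1=0 x2=0 x3=1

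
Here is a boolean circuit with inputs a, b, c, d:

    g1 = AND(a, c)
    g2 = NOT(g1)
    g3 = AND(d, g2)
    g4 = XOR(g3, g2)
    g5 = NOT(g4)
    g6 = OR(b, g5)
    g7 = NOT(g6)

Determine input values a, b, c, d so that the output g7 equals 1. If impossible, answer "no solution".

a=0 b=0 c=0 d=0

g7 = NOT(g6) must be 1, so g6 = 0.
g6 = OR(b, g5) must be 0, so both b = 0 and g5 = 0.
Check with a=0 b=0 c=0 d=0:
g1 = AND(a, c) = AND(0, 0) = 0
g2 = NOT(g1) = NOT 0 = 1
g3 = AND(d, g2) = AND(0, 1) = 0
g4 = XOR(g3, g2) = XOR(0, 1) = 1
g5 = NOT(g4) = NOT 1 = 0
g6 = OR(b, g5) = OR(0, 0) = 0
g7 = NOT(g6) = NOT 0 = 1
So g7 = 1 as required.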